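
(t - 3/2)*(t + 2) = t^2 + t/2 - 3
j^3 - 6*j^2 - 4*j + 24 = (j - 6)*(j - 2)*(j + 2)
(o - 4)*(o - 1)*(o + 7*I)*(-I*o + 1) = -I*o^4 + 8*o^3 + 5*I*o^3 - 40*o^2 + 3*I*o^2 + 32*o - 35*I*o + 28*I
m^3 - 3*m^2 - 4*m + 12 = (m - 3)*(m - 2)*(m + 2)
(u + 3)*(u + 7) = u^2 + 10*u + 21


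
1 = 1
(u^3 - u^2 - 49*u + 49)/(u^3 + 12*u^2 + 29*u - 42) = (u - 7)/(u + 6)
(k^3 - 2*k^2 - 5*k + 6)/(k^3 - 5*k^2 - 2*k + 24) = (k - 1)/(k - 4)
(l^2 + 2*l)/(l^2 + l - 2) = l/(l - 1)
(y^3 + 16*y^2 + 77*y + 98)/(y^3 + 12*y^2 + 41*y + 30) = (y^3 + 16*y^2 + 77*y + 98)/(y^3 + 12*y^2 + 41*y + 30)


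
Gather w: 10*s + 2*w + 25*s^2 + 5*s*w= 25*s^2 + 10*s + w*(5*s + 2)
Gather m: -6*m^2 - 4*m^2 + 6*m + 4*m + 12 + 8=-10*m^2 + 10*m + 20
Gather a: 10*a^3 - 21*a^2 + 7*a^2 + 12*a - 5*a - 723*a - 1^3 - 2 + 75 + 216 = 10*a^3 - 14*a^2 - 716*a + 288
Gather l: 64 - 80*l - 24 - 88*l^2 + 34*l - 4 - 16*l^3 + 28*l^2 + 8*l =-16*l^3 - 60*l^2 - 38*l + 36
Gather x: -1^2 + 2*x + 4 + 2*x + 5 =4*x + 8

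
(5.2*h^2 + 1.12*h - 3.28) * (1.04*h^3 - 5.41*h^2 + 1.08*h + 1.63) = 5.408*h^5 - 26.9672*h^4 - 3.8544*h^3 + 27.4304*h^2 - 1.7168*h - 5.3464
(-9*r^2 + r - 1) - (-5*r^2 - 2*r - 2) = -4*r^2 + 3*r + 1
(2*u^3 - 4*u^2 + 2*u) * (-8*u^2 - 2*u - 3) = -16*u^5 + 28*u^4 - 14*u^3 + 8*u^2 - 6*u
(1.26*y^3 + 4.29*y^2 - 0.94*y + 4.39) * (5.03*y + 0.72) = 6.3378*y^4 + 22.4859*y^3 - 1.6394*y^2 + 21.4049*y + 3.1608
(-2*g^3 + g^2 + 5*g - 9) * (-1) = 2*g^3 - g^2 - 5*g + 9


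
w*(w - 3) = w^2 - 3*w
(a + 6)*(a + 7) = a^2 + 13*a + 42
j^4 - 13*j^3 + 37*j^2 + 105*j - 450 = (j - 6)*(j - 5)^2*(j + 3)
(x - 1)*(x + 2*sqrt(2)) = x^2 - x + 2*sqrt(2)*x - 2*sqrt(2)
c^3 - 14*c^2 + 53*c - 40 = (c - 8)*(c - 5)*(c - 1)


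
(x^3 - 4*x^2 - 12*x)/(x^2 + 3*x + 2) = x*(x - 6)/(x + 1)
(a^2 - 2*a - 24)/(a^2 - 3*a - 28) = (a - 6)/(a - 7)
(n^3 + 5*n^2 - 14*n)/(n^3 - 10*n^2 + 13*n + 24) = n*(n^2 + 5*n - 14)/(n^3 - 10*n^2 + 13*n + 24)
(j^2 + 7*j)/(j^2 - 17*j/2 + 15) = 2*j*(j + 7)/(2*j^2 - 17*j + 30)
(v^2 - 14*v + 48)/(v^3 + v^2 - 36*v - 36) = (v - 8)/(v^2 + 7*v + 6)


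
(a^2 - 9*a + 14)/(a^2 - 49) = (a - 2)/(a + 7)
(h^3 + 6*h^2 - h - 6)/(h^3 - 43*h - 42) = (h - 1)/(h - 7)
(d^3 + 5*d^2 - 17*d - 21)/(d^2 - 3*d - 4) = (d^2 + 4*d - 21)/(d - 4)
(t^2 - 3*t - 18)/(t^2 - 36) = (t + 3)/(t + 6)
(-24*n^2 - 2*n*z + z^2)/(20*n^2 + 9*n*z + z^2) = (-6*n + z)/(5*n + z)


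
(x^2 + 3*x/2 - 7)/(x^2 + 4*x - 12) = (x + 7/2)/(x + 6)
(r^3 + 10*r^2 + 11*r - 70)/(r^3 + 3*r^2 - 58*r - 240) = (r^2 + 5*r - 14)/(r^2 - 2*r - 48)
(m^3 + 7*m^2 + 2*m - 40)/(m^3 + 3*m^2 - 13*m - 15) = (m^2 + 2*m - 8)/(m^2 - 2*m - 3)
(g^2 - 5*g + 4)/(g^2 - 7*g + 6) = (g - 4)/(g - 6)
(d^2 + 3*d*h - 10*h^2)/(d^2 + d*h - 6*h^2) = (d + 5*h)/(d + 3*h)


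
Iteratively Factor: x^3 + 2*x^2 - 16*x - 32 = (x + 4)*(x^2 - 2*x - 8) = (x + 2)*(x + 4)*(x - 4)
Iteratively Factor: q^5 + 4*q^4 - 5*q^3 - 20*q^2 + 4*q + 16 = (q - 2)*(q^4 + 6*q^3 + 7*q^2 - 6*q - 8) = (q - 2)*(q + 2)*(q^3 + 4*q^2 - q - 4) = (q - 2)*(q + 1)*(q + 2)*(q^2 + 3*q - 4) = (q - 2)*(q + 1)*(q + 2)*(q + 4)*(q - 1)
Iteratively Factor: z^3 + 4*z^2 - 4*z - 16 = (z - 2)*(z^2 + 6*z + 8) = (z - 2)*(z + 4)*(z + 2)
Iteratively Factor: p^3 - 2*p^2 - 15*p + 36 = (p - 3)*(p^2 + p - 12) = (p - 3)^2*(p + 4)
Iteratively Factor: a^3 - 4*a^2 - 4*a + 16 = (a + 2)*(a^2 - 6*a + 8) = (a - 4)*(a + 2)*(a - 2)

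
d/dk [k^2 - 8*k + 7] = 2*k - 8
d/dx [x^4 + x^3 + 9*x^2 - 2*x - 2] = 4*x^3 + 3*x^2 + 18*x - 2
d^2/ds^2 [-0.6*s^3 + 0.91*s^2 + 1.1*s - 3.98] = 1.82 - 3.6*s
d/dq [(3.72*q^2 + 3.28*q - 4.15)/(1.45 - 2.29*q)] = (-8.5188*q^2 + 10.788*q - 4.7475)/(5.2441*q^2 - 6.641*q + 2.1025)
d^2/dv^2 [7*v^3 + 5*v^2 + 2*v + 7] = 42*v + 10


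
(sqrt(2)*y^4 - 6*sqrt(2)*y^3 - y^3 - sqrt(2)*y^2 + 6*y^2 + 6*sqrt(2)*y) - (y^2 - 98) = sqrt(2)*y^4 - 6*sqrt(2)*y^3 - y^3 - sqrt(2)*y^2 + 5*y^2 + 6*sqrt(2)*y + 98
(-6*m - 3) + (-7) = -6*m - 10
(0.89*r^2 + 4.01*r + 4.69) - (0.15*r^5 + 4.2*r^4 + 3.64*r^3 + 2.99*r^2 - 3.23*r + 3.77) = -0.15*r^5 - 4.2*r^4 - 3.64*r^3 - 2.1*r^2 + 7.24*r + 0.92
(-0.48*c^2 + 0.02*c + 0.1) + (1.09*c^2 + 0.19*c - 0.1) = 0.61*c^2 + 0.21*c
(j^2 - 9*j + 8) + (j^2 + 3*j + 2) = 2*j^2 - 6*j + 10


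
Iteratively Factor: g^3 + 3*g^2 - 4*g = (g)*(g^2 + 3*g - 4) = g*(g - 1)*(g + 4)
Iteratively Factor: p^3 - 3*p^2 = (p - 3)*(p^2) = p*(p - 3)*(p)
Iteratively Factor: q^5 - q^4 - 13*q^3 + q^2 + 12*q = (q + 3)*(q^4 - 4*q^3 - q^2 + 4*q) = (q + 1)*(q + 3)*(q^3 - 5*q^2 + 4*q) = (q - 1)*(q + 1)*(q + 3)*(q^2 - 4*q) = q*(q - 1)*(q + 1)*(q + 3)*(q - 4)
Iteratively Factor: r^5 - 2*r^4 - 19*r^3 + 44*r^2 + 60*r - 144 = (r - 2)*(r^4 - 19*r^2 + 6*r + 72) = (r - 3)*(r - 2)*(r^3 + 3*r^2 - 10*r - 24) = (r - 3)^2*(r - 2)*(r^2 + 6*r + 8) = (r - 3)^2*(r - 2)*(r + 4)*(r + 2)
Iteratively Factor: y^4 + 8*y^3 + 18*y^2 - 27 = (y + 3)*(y^3 + 5*y^2 + 3*y - 9) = (y - 1)*(y + 3)*(y^2 + 6*y + 9) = (y - 1)*(y + 3)^2*(y + 3)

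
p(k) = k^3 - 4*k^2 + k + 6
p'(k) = 3*k^2 - 8*k + 1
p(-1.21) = -2.84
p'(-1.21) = 15.07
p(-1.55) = -8.88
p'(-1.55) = 20.61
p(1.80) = 0.67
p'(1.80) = -3.68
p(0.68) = 5.14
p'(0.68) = -3.05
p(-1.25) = -3.45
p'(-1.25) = 15.69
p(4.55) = 21.94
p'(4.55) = 26.71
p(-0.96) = 0.47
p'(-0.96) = 11.44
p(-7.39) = -623.42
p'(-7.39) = 223.96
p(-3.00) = -60.00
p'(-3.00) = 52.00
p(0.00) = 6.00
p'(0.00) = 1.00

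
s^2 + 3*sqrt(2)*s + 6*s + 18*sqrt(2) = (s + 6)*(s + 3*sqrt(2))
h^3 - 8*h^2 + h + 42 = (h - 7)*(h - 3)*(h + 2)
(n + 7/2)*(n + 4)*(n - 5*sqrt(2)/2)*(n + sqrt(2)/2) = n^4 - 2*sqrt(2)*n^3 + 15*n^3/2 - 15*sqrt(2)*n^2 + 23*n^2/2 - 28*sqrt(2)*n - 75*n/4 - 35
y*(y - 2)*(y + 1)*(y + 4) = y^4 + 3*y^3 - 6*y^2 - 8*y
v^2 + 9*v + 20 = (v + 4)*(v + 5)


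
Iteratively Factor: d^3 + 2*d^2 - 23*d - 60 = (d + 3)*(d^2 - d - 20) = (d - 5)*(d + 3)*(d + 4)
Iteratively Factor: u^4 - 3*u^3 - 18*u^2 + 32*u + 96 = (u + 3)*(u^3 - 6*u^2 + 32) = (u - 4)*(u + 3)*(u^2 - 2*u - 8) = (u - 4)^2*(u + 3)*(u + 2)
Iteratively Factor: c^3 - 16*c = (c)*(c^2 - 16) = c*(c + 4)*(c - 4)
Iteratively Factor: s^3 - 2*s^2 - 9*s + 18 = (s - 2)*(s^2 - 9) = (s - 3)*(s - 2)*(s + 3)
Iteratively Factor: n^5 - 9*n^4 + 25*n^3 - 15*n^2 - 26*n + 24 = (n - 2)*(n^4 - 7*n^3 + 11*n^2 + 7*n - 12) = (n - 2)*(n + 1)*(n^3 - 8*n^2 + 19*n - 12) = (n - 2)*(n - 1)*(n + 1)*(n^2 - 7*n + 12) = (n - 3)*(n - 2)*(n - 1)*(n + 1)*(n - 4)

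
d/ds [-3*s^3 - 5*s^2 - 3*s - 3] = -9*s^2 - 10*s - 3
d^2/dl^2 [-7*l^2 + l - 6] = -14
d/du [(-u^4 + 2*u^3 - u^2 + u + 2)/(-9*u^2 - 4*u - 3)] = (18*u^5 - 6*u^4 - 4*u^3 - 5*u^2 + 42*u + 5)/(81*u^4 + 72*u^3 + 70*u^2 + 24*u + 9)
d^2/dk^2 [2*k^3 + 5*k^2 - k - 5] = 12*k + 10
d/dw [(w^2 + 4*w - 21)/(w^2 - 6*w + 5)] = 2*(-5*w^2 + 26*w - 53)/(w^4 - 12*w^3 + 46*w^2 - 60*w + 25)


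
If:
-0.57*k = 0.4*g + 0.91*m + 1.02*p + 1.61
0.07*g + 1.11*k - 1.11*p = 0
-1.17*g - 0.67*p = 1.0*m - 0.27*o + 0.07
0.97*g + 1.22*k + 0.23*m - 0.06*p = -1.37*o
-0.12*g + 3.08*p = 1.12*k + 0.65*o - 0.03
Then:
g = 1.74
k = -0.29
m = -2.15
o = -0.62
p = -0.18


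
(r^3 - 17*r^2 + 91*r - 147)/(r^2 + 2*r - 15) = (r^2 - 14*r + 49)/(r + 5)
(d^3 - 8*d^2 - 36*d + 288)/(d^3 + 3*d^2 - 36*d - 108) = (d - 8)/(d + 3)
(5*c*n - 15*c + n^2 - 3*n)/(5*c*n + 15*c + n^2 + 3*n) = (n - 3)/(n + 3)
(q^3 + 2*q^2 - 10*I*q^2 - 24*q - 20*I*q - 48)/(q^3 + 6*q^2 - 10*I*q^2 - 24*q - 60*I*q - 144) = (q + 2)/(q + 6)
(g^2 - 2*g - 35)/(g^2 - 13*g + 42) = (g + 5)/(g - 6)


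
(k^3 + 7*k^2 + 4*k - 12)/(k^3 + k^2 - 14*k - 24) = (k^2 + 5*k - 6)/(k^2 - k - 12)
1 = 1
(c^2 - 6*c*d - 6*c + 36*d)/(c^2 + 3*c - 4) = (c^2 - 6*c*d - 6*c + 36*d)/(c^2 + 3*c - 4)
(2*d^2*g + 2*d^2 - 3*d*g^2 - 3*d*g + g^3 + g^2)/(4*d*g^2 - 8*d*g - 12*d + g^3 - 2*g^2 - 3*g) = (2*d^2 - 3*d*g + g^2)/(4*d*g - 12*d + g^2 - 3*g)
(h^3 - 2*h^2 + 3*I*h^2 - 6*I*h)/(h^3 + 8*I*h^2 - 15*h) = (h - 2)/(h + 5*I)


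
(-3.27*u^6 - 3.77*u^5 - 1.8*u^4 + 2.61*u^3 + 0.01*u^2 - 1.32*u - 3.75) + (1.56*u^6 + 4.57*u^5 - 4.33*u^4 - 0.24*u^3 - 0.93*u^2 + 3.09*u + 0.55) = -1.71*u^6 + 0.8*u^5 - 6.13*u^4 + 2.37*u^3 - 0.92*u^2 + 1.77*u - 3.2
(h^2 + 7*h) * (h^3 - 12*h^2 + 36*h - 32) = h^5 - 5*h^4 - 48*h^3 + 220*h^2 - 224*h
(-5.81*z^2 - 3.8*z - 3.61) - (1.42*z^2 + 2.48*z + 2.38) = -7.23*z^2 - 6.28*z - 5.99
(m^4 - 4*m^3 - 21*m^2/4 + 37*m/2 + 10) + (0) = m^4 - 4*m^3 - 21*m^2/4 + 37*m/2 + 10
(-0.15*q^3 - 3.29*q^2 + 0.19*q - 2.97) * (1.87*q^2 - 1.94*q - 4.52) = -0.2805*q^5 - 5.8613*q^4 + 7.4159*q^3 + 8.9483*q^2 + 4.903*q + 13.4244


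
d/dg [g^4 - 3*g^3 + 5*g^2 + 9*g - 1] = 4*g^3 - 9*g^2 + 10*g + 9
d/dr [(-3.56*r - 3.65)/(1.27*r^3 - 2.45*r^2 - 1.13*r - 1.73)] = (9.0424*r^3 + 5.1845*r^2 - 17.885*r + 2.0343)/(1.6129*r^6 - 6.223*r^5 + 3.1323*r^4 + 1.1428*r^3 + 9.7539*r^2 + 3.9098*r + 2.9929)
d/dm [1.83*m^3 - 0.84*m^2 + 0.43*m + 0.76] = 5.49*m^2 - 1.68*m + 0.43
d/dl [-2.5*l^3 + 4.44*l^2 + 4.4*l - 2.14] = -7.5*l^2 + 8.88*l + 4.4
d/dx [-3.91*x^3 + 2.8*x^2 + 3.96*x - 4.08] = -11.73*x^2 + 5.6*x + 3.96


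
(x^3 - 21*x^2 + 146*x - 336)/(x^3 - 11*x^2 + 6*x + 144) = (x - 7)/(x + 3)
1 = 1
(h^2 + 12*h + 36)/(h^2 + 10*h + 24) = (h + 6)/(h + 4)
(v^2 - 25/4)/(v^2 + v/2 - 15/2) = (v + 5/2)/(v + 3)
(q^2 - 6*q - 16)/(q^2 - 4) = (q - 8)/(q - 2)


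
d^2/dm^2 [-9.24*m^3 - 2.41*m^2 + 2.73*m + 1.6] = -55.44*m - 4.82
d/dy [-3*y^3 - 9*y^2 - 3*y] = -9*y^2 - 18*y - 3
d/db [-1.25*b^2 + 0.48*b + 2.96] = 0.48 - 2.5*b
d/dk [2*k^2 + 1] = 4*k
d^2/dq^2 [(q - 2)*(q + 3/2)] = 2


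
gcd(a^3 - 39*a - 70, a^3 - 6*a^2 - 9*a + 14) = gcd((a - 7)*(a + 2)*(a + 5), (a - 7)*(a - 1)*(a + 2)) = a^2 - 5*a - 14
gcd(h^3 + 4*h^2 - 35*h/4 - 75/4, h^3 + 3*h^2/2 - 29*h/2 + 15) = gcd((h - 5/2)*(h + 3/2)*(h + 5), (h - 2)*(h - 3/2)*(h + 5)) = h + 5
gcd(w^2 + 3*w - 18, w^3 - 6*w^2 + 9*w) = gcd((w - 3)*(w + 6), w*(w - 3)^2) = w - 3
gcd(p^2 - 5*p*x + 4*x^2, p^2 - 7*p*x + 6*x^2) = -p + x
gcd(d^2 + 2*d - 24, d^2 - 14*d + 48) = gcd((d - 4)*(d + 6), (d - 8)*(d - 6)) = 1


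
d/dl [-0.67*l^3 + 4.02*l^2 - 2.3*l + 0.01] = -2.01*l^2 + 8.04*l - 2.3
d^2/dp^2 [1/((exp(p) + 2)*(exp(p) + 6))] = 4*(exp(3*p) + 6*exp(2*p) + 4*exp(p) - 24)*exp(p)/(exp(6*p) + 24*exp(5*p) + 228*exp(4*p) + 1088*exp(3*p) + 2736*exp(2*p) + 3456*exp(p) + 1728)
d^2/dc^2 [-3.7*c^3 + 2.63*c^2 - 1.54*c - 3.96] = 5.26 - 22.2*c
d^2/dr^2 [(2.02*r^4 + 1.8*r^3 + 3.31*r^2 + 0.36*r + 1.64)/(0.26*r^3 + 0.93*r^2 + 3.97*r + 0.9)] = (3.5527136788005e-15*r^7 - 1.09886*r^6 + 30.9104280000001*r^5 + 177.465312*r^4 + 140.144514*r^3 + 59.256564*r^2 + 40.967784*r + 51.740032)/(0.017576*r^9 + 0.188604*r^8 + 1.479738*r^7 + 6.746553*r^6 + 23.900181*r^5 + 51.882021*r^4 + 83.139913*r^3 + 44.81433*r^2 + 9.6471*r + 0.729)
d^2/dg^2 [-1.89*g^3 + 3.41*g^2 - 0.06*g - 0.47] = 6.82 - 11.34*g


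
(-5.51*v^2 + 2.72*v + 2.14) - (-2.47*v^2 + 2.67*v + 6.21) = -3.04*v^2 + 0.0500000000000003*v - 4.07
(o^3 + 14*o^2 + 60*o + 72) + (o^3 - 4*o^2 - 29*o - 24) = 2*o^3 + 10*o^2 + 31*o + 48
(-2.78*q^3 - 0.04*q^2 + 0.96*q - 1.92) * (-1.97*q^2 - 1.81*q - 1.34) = 5.4766*q^5 + 5.1106*q^4 + 1.9064*q^3 + 2.0984*q^2 + 2.1888*q + 2.5728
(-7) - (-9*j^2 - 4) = 9*j^2 - 3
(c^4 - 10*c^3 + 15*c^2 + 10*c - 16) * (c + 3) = c^5 - 7*c^4 - 15*c^3 + 55*c^2 + 14*c - 48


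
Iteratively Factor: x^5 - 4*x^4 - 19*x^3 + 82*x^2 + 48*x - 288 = (x - 3)*(x^4 - x^3 - 22*x^2 + 16*x + 96) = (x - 3)*(x + 2)*(x^3 - 3*x^2 - 16*x + 48) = (x - 3)*(x + 2)*(x + 4)*(x^2 - 7*x + 12) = (x - 3)^2*(x + 2)*(x + 4)*(x - 4)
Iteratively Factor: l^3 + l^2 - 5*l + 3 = (l + 3)*(l^2 - 2*l + 1) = (l - 1)*(l + 3)*(l - 1)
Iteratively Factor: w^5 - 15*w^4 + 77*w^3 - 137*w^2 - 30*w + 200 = (w + 1)*(w^4 - 16*w^3 + 93*w^2 - 230*w + 200) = (w - 2)*(w + 1)*(w^3 - 14*w^2 + 65*w - 100) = (w - 5)*(w - 2)*(w + 1)*(w^2 - 9*w + 20) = (w - 5)^2*(w - 2)*(w + 1)*(w - 4)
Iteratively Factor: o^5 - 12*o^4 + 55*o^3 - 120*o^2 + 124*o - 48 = (o - 4)*(o^4 - 8*o^3 + 23*o^2 - 28*o + 12) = (o - 4)*(o - 2)*(o^3 - 6*o^2 + 11*o - 6) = (o - 4)*(o - 2)^2*(o^2 - 4*o + 3) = (o - 4)*(o - 2)^2*(o - 1)*(o - 3)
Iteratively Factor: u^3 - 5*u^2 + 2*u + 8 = (u + 1)*(u^2 - 6*u + 8) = (u - 2)*(u + 1)*(u - 4)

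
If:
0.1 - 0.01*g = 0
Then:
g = 10.00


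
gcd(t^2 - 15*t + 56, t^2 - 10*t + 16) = t - 8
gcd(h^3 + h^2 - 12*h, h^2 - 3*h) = h^2 - 3*h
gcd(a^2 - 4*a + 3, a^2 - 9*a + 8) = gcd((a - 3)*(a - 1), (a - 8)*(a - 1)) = a - 1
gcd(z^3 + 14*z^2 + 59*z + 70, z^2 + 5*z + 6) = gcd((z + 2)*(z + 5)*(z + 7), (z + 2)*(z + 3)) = z + 2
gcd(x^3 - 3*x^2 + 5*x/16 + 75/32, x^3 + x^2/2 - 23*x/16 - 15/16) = x^2 - x/2 - 15/16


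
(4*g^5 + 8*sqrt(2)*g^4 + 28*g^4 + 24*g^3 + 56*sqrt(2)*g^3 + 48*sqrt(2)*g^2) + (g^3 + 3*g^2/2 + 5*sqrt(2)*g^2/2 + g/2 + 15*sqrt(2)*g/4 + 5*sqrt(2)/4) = 4*g^5 + 8*sqrt(2)*g^4 + 28*g^4 + 25*g^3 + 56*sqrt(2)*g^3 + 3*g^2/2 + 101*sqrt(2)*g^2/2 + g/2 + 15*sqrt(2)*g/4 + 5*sqrt(2)/4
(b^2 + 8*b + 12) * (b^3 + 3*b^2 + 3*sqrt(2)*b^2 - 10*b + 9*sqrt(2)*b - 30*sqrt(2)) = b^5 + 3*sqrt(2)*b^4 + 11*b^4 + 26*b^3 + 33*sqrt(2)*b^3 - 44*b^2 + 78*sqrt(2)*b^2 - 132*sqrt(2)*b - 120*b - 360*sqrt(2)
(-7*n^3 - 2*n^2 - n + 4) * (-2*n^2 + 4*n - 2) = 14*n^5 - 24*n^4 + 8*n^3 - 8*n^2 + 18*n - 8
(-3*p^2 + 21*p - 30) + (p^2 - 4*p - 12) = -2*p^2 + 17*p - 42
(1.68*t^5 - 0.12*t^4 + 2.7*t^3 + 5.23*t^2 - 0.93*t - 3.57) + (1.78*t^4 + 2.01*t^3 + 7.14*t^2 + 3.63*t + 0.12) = 1.68*t^5 + 1.66*t^4 + 4.71*t^3 + 12.37*t^2 + 2.7*t - 3.45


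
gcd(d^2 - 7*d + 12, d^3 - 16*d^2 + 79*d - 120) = d - 3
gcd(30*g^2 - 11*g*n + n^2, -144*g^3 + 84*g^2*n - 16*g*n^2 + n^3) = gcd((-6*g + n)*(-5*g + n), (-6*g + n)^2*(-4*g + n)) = 6*g - n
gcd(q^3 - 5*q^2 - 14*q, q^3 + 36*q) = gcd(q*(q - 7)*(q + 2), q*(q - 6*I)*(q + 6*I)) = q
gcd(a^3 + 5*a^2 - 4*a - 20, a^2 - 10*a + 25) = 1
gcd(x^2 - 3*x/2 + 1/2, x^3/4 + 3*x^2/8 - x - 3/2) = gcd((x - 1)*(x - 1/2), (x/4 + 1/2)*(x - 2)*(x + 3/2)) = 1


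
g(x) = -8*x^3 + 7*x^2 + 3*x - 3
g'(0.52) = 3.79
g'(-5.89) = -912.07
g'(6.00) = -777.00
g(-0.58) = -0.82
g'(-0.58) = -13.19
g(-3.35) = 366.27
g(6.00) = -1461.00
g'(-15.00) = -5607.00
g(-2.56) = 169.41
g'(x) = -24*x^2 + 14*x + 3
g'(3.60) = -257.64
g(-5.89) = 1856.87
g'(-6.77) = -1191.77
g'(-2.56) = -190.13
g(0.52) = -0.67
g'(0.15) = 4.56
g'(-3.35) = -313.24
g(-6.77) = 2779.83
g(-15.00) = 28527.00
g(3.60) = -274.73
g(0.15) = -2.42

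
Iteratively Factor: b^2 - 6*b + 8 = (b - 2)*(b - 4)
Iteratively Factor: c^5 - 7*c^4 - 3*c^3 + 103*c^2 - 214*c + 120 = (c - 5)*(c^4 - 2*c^3 - 13*c^2 + 38*c - 24) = (c - 5)*(c - 3)*(c^3 + c^2 - 10*c + 8) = (c - 5)*(c - 3)*(c - 2)*(c^2 + 3*c - 4) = (c - 5)*(c - 3)*(c - 2)*(c - 1)*(c + 4)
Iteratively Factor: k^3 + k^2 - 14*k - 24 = (k + 3)*(k^2 - 2*k - 8) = (k + 2)*(k + 3)*(k - 4)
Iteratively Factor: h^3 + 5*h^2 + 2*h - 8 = (h + 4)*(h^2 + h - 2) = (h + 2)*(h + 4)*(h - 1)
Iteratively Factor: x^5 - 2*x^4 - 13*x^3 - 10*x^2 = (x - 5)*(x^4 + 3*x^3 + 2*x^2) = x*(x - 5)*(x^3 + 3*x^2 + 2*x) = x*(x - 5)*(x + 1)*(x^2 + 2*x) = x*(x - 5)*(x + 1)*(x + 2)*(x)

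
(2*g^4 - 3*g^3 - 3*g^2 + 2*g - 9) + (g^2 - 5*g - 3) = 2*g^4 - 3*g^3 - 2*g^2 - 3*g - 12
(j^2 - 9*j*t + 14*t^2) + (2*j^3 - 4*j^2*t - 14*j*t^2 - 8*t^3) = 2*j^3 - 4*j^2*t + j^2 - 14*j*t^2 - 9*j*t - 8*t^3 + 14*t^2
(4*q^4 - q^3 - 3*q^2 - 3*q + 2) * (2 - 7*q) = -28*q^5 + 15*q^4 + 19*q^3 + 15*q^2 - 20*q + 4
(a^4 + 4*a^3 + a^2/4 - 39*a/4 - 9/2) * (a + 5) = a^5 + 9*a^4 + 81*a^3/4 - 17*a^2/2 - 213*a/4 - 45/2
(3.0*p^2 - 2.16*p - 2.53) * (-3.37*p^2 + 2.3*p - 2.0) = -10.11*p^4 + 14.1792*p^3 - 2.4419*p^2 - 1.499*p + 5.06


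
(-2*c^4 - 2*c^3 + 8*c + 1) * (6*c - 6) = -12*c^5 + 12*c^3 + 48*c^2 - 42*c - 6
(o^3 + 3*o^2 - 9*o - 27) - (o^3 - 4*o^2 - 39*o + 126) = 7*o^2 + 30*o - 153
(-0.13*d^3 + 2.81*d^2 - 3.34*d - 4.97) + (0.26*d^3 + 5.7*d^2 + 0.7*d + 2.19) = 0.13*d^3 + 8.51*d^2 - 2.64*d - 2.78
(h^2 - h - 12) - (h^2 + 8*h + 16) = -9*h - 28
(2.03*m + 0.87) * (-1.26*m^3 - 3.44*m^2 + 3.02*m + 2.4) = -2.5578*m^4 - 8.0794*m^3 + 3.1378*m^2 + 7.4994*m + 2.088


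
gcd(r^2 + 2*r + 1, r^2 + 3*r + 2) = r + 1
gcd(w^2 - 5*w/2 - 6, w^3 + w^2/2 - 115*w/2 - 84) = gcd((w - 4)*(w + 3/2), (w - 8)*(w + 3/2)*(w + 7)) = w + 3/2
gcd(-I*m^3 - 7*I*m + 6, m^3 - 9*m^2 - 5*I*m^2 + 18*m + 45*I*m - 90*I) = 1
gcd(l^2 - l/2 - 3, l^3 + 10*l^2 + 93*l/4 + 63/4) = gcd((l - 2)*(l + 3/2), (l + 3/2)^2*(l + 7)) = l + 3/2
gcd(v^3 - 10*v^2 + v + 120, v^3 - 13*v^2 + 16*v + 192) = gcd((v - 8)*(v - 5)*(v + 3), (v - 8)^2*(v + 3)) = v^2 - 5*v - 24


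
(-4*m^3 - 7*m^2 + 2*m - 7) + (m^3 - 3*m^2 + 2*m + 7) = -3*m^3 - 10*m^2 + 4*m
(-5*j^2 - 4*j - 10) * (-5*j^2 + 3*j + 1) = 25*j^4 + 5*j^3 + 33*j^2 - 34*j - 10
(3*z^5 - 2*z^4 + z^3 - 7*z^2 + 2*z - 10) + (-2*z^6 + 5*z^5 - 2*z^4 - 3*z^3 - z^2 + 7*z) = -2*z^6 + 8*z^5 - 4*z^4 - 2*z^3 - 8*z^2 + 9*z - 10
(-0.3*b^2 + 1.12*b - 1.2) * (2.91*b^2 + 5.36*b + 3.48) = -0.873*b^4 + 1.6512*b^3 + 1.4672*b^2 - 2.5344*b - 4.176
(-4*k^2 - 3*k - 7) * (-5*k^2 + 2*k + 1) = 20*k^4 + 7*k^3 + 25*k^2 - 17*k - 7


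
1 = 1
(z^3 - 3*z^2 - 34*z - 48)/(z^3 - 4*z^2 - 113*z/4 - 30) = 4*(z^2 + 5*z + 6)/(4*z^2 + 16*z + 15)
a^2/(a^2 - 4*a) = a/(a - 4)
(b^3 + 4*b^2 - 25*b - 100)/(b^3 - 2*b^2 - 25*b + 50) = (b + 4)/(b - 2)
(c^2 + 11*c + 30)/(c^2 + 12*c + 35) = (c + 6)/(c + 7)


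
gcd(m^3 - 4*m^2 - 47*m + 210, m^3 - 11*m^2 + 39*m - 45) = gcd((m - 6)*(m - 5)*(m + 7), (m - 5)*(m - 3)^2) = m - 5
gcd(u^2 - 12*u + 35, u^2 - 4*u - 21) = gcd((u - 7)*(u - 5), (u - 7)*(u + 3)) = u - 7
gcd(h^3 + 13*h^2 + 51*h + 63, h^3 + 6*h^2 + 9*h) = h^2 + 6*h + 9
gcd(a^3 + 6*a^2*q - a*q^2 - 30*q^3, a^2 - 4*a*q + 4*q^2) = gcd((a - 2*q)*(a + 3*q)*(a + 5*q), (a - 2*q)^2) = -a + 2*q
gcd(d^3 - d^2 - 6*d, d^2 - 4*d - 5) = 1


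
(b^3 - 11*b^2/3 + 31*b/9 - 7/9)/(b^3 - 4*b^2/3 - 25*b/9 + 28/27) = 3*(b - 1)/(3*b + 4)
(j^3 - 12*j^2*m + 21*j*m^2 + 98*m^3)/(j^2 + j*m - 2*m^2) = (j^2 - 14*j*m + 49*m^2)/(j - m)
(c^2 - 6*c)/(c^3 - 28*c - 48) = c/(c^2 + 6*c + 8)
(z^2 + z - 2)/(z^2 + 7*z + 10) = (z - 1)/(z + 5)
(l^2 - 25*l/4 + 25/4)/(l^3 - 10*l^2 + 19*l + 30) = (l - 5/4)/(l^2 - 5*l - 6)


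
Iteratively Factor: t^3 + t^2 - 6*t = (t - 2)*(t^2 + 3*t) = t*(t - 2)*(t + 3)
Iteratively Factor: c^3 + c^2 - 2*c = (c)*(c^2 + c - 2) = c*(c - 1)*(c + 2)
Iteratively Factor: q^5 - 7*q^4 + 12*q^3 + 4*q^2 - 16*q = (q - 2)*(q^4 - 5*q^3 + 2*q^2 + 8*q) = (q - 2)^2*(q^3 - 3*q^2 - 4*q) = (q - 4)*(q - 2)^2*(q^2 + q) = q*(q - 4)*(q - 2)^2*(q + 1)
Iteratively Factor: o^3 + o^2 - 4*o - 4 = (o + 2)*(o^2 - o - 2) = (o - 2)*(o + 2)*(o + 1)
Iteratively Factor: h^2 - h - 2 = (h - 2)*(h + 1)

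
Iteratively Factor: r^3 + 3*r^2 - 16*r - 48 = (r + 4)*(r^2 - r - 12) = (r + 3)*(r + 4)*(r - 4)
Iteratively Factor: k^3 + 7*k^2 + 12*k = (k + 4)*(k^2 + 3*k) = k*(k + 4)*(k + 3)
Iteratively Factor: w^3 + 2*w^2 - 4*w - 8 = (w - 2)*(w^2 + 4*w + 4) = (w - 2)*(w + 2)*(w + 2)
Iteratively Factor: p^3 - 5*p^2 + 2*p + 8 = (p + 1)*(p^2 - 6*p + 8) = (p - 2)*(p + 1)*(p - 4)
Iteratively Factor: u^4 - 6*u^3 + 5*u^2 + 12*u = (u - 4)*(u^3 - 2*u^2 - 3*u) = (u - 4)*(u - 3)*(u^2 + u) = u*(u - 4)*(u - 3)*(u + 1)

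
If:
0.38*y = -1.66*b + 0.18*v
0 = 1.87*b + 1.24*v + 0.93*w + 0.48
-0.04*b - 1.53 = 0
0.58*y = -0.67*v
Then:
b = -38.25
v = -102.58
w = 213.17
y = 118.50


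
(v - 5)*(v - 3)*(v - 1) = v^3 - 9*v^2 + 23*v - 15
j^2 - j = j*(j - 1)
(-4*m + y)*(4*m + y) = -16*m^2 + y^2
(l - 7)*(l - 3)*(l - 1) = l^3 - 11*l^2 + 31*l - 21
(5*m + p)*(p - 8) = 5*m*p - 40*m + p^2 - 8*p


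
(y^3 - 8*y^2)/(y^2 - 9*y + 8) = y^2/(y - 1)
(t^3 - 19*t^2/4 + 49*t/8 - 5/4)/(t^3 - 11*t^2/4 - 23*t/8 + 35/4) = (4*t - 1)/(4*t + 7)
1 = 1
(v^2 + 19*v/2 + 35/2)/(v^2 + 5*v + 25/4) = 2*(v + 7)/(2*v + 5)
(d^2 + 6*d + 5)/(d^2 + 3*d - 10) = (d + 1)/(d - 2)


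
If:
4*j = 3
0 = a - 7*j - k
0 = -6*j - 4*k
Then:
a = 33/8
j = 3/4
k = -9/8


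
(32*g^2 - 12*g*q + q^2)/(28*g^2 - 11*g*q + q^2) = (-8*g + q)/(-7*g + q)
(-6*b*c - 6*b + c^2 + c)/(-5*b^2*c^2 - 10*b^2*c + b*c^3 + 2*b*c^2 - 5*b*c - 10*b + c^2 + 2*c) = (6*b*c + 6*b - c^2 - c)/(5*b^2*c^2 + 10*b^2*c - b*c^3 - 2*b*c^2 + 5*b*c + 10*b - c^2 - 2*c)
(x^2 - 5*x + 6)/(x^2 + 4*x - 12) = (x - 3)/(x + 6)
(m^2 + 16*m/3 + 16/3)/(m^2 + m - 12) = (m + 4/3)/(m - 3)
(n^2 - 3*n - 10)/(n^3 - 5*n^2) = (n + 2)/n^2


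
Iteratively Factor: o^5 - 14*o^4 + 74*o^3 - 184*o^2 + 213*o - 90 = (o - 2)*(o^4 - 12*o^3 + 50*o^2 - 84*o + 45) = (o - 5)*(o - 2)*(o^3 - 7*o^2 + 15*o - 9) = (o - 5)*(o - 3)*(o - 2)*(o^2 - 4*o + 3) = (o - 5)*(o - 3)*(o - 2)*(o - 1)*(o - 3)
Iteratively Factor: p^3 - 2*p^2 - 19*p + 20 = (p - 1)*(p^2 - p - 20) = (p - 5)*(p - 1)*(p + 4)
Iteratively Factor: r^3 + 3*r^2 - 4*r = (r - 1)*(r^2 + 4*r) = (r - 1)*(r + 4)*(r)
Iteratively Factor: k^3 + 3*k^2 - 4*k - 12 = (k + 2)*(k^2 + k - 6) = (k + 2)*(k + 3)*(k - 2)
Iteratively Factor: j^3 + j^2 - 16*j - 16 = (j - 4)*(j^2 + 5*j + 4) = (j - 4)*(j + 1)*(j + 4)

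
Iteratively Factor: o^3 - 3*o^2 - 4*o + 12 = (o + 2)*(o^2 - 5*o + 6) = (o - 2)*(o + 2)*(o - 3)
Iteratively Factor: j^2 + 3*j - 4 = (j + 4)*(j - 1)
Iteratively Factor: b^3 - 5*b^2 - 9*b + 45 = (b + 3)*(b^2 - 8*b + 15) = (b - 3)*(b + 3)*(b - 5)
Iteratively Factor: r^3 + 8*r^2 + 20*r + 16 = (r + 2)*(r^2 + 6*r + 8) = (r + 2)*(r + 4)*(r + 2)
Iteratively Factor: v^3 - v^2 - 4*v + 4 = (v + 2)*(v^2 - 3*v + 2) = (v - 1)*(v + 2)*(v - 2)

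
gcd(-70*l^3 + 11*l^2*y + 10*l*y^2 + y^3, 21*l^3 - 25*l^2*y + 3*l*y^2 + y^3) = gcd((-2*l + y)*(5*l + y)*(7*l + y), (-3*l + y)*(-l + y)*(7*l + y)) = 7*l + y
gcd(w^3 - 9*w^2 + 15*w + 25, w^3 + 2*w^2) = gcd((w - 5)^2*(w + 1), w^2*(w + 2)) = 1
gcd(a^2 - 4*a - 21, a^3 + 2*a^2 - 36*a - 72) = 1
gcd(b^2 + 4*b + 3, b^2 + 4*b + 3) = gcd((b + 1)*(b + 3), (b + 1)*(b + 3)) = b^2 + 4*b + 3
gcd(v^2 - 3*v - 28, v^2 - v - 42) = v - 7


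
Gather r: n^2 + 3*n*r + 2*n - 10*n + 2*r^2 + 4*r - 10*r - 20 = n^2 - 8*n + 2*r^2 + r*(3*n - 6) - 20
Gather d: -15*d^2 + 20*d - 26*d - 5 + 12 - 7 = -15*d^2 - 6*d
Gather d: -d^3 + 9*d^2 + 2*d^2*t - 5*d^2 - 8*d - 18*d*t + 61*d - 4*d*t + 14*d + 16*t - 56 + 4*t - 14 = -d^3 + d^2*(2*t + 4) + d*(67 - 22*t) + 20*t - 70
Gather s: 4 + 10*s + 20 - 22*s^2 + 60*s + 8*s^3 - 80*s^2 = 8*s^3 - 102*s^2 + 70*s + 24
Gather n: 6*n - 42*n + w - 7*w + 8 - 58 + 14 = -36*n - 6*w - 36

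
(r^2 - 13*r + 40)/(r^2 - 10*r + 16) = (r - 5)/(r - 2)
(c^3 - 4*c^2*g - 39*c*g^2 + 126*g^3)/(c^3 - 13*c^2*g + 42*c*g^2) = (c^2 + 3*c*g - 18*g^2)/(c*(c - 6*g))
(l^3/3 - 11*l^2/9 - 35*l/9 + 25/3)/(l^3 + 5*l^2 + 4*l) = (3*l^3 - 11*l^2 - 35*l + 75)/(9*l*(l^2 + 5*l + 4))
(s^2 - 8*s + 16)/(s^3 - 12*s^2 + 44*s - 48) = (s - 4)/(s^2 - 8*s + 12)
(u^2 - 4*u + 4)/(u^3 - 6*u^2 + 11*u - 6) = (u - 2)/(u^2 - 4*u + 3)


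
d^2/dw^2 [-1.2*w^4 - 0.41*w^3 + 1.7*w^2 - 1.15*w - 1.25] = -14.4*w^2 - 2.46*w + 3.4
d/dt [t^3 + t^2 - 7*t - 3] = 3*t^2 + 2*t - 7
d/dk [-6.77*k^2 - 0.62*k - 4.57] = -13.54*k - 0.62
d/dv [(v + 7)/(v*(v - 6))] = (-v^2 - 14*v + 42)/(v^2*(v^2 - 12*v + 36))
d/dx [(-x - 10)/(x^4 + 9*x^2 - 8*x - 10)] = (-x^4 - 9*x^2 + 8*x + 2*(x + 10)*(2*x^3 + 9*x - 4) + 10)/(x^4 + 9*x^2 - 8*x - 10)^2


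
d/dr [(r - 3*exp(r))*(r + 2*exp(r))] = -r*exp(r) + 2*r - 12*exp(2*r) - exp(r)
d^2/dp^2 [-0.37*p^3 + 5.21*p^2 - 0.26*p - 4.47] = 10.42 - 2.22*p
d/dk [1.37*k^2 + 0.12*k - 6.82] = 2.74*k + 0.12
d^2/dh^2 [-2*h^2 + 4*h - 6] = -4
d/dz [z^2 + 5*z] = 2*z + 5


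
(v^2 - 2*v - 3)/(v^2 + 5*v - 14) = (v^2 - 2*v - 3)/(v^2 + 5*v - 14)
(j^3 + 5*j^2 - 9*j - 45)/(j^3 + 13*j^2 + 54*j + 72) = (j^2 + 2*j - 15)/(j^2 + 10*j + 24)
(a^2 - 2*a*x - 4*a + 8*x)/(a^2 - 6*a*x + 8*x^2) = (4 - a)/(-a + 4*x)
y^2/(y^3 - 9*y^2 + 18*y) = y/(y^2 - 9*y + 18)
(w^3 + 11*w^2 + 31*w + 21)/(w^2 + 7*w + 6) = (w^2 + 10*w + 21)/(w + 6)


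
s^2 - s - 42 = (s - 7)*(s + 6)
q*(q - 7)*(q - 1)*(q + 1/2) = q^4 - 15*q^3/2 + 3*q^2 + 7*q/2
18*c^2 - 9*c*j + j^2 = (-6*c + j)*(-3*c + j)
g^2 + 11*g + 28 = (g + 4)*(g + 7)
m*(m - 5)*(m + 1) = m^3 - 4*m^2 - 5*m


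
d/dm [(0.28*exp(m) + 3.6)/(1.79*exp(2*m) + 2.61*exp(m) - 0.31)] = (-(0.28*exp(m) + 3.6)*(3.58*exp(m) + 2.61) + 0.5012*exp(2*m) + 0.7308*exp(m) - 0.0868)*exp(m)/(1.79*exp(2*m) + 2.61*exp(m) - 0.31)^2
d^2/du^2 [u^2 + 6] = 2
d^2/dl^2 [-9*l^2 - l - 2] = -18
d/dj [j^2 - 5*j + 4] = 2*j - 5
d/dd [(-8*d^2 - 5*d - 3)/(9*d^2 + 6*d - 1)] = (-3*d^2 + 70*d + 23)/(81*d^4 + 108*d^3 + 18*d^2 - 12*d + 1)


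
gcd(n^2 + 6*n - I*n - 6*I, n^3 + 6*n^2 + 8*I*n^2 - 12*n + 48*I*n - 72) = n + 6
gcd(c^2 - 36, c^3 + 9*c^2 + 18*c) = c + 6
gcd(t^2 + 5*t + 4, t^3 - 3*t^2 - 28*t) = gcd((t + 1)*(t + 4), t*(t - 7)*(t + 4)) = t + 4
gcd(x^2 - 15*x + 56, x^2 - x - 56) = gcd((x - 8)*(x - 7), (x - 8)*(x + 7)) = x - 8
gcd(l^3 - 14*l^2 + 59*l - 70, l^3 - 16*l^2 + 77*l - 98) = l^2 - 9*l + 14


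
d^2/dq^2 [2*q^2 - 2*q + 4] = 4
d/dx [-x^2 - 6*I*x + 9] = -2*x - 6*I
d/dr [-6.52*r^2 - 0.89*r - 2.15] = -13.04*r - 0.89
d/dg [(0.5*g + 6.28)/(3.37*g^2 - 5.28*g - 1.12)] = (-1.685*g^2 - 42.3272*g + 32.5984)/(11.3569*g^4 - 35.5872*g^3 + 20.3296*g^2 + 11.8272*g + 1.2544)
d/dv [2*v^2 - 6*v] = 4*v - 6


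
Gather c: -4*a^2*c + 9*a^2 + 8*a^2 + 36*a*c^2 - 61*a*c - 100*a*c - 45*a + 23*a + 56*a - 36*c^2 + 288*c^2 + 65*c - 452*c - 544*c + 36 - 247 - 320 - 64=17*a^2 + 34*a + c^2*(36*a + 252) + c*(-4*a^2 - 161*a - 931) - 595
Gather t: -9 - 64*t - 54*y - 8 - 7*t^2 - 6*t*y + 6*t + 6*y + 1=-7*t^2 + t*(-6*y - 58) - 48*y - 16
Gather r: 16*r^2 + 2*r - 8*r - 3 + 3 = 16*r^2 - 6*r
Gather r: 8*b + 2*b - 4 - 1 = 10*b - 5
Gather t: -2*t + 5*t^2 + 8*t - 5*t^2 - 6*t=0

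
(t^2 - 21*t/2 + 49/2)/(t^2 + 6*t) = (2*t^2 - 21*t + 49)/(2*t*(t + 6))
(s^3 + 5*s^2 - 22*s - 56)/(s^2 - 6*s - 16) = (s^2 + 3*s - 28)/(s - 8)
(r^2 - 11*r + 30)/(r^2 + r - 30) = (r - 6)/(r + 6)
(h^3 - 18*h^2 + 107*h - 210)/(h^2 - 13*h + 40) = (h^2 - 13*h + 42)/(h - 8)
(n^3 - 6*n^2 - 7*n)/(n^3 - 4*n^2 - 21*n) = (n + 1)/(n + 3)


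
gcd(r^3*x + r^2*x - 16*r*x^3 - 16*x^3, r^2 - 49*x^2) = 1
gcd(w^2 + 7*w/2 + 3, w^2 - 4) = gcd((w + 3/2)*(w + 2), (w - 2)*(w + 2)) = w + 2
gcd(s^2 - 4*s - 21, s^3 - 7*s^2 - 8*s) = 1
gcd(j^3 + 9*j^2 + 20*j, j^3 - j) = j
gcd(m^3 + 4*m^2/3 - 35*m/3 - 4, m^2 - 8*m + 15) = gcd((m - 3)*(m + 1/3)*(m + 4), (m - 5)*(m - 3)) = m - 3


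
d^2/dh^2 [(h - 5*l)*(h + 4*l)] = 2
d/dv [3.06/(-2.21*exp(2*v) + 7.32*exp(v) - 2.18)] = (13.5252*exp(v) - 22.3992)*exp(v)/(2.21*exp(2*v) - 7.32*exp(v) + 2.18)^2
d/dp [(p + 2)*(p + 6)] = 2*p + 8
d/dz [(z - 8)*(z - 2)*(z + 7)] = 3*z^2 - 6*z - 54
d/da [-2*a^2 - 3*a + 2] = -4*a - 3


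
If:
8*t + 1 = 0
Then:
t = -1/8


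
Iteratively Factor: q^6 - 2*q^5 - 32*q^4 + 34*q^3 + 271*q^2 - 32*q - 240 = (q + 4)*(q^5 - 6*q^4 - 8*q^3 + 66*q^2 + 7*q - 60) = (q - 5)*(q + 4)*(q^4 - q^3 - 13*q^2 + q + 12) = (q - 5)*(q + 3)*(q + 4)*(q^3 - 4*q^2 - q + 4) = (q - 5)*(q - 4)*(q + 3)*(q + 4)*(q^2 - 1) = (q - 5)*(q - 4)*(q - 1)*(q + 3)*(q + 4)*(q + 1)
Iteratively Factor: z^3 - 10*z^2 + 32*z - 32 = (z - 4)*(z^2 - 6*z + 8) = (z - 4)^2*(z - 2)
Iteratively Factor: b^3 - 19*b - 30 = (b - 5)*(b^2 + 5*b + 6) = (b - 5)*(b + 2)*(b + 3)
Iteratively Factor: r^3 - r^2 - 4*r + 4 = (r + 2)*(r^2 - 3*r + 2) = (r - 2)*(r + 2)*(r - 1)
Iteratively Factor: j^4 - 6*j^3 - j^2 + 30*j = (j)*(j^3 - 6*j^2 - j + 30) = j*(j - 3)*(j^2 - 3*j - 10) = j*(j - 5)*(j - 3)*(j + 2)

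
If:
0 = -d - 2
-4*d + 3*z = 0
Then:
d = -2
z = -8/3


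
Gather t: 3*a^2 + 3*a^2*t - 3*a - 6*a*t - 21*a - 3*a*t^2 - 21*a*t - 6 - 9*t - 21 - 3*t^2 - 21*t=3*a^2 - 24*a + t^2*(-3*a - 3) + t*(3*a^2 - 27*a - 30) - 27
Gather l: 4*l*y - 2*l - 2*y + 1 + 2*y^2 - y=l*(4*y - 2) + 2*y^2 - 3*y + 1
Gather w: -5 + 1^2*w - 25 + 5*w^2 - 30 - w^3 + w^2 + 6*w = -w^3 + 6*w^2 + 7*w - 60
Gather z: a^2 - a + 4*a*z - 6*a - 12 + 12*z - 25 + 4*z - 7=a^2 - 7*a + z*(4*a + 16) - 44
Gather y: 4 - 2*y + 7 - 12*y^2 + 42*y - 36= -12*y^2 + 40*y - 25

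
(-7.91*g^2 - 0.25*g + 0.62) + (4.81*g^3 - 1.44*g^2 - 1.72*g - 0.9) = 4.81*g^3 - 9.35*g^2 - 1.97*g - 0.28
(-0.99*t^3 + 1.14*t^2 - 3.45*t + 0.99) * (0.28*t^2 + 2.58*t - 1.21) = -0.2772*t^5 - 2.235*t^4 + 3.1731*t^3 - 10.0032*t^2 + 6.7287*t - 1.1979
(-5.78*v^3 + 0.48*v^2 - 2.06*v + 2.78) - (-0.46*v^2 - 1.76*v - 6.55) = -5.78*v^3 + 0.94*v^2 - 0.3*v + 9.33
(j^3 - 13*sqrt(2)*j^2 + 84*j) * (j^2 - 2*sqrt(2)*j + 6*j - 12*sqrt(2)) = j^5 - 15*sqrt(2)*j^4 + 6*j^4 - 90*sqrt(2)*j^3 + 136*j^3 - 168*sqrt(2)*j^2 + 816*j^2 - 1008*sqrt(2)*j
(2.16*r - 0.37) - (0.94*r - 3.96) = 1.22*r + 3.59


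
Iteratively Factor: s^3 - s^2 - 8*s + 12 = (s - 2)*(s^2 + s - 6) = (s - 2)*(s + 3)*(s - 2)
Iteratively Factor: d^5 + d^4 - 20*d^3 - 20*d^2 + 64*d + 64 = (d - 4)*(d^4 + 5*d^3 - 20*d - 16) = (d - 4)*(d + 1)*(d^3 + 4*d^2 - 4*d - 16) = (d - 4)*(d + 1)*(d + 4)*(d^2 - 4) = (d - 4)*(d - 2)*(d + 1)*(d + 4)*(d + 2)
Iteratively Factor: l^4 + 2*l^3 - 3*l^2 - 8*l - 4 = (l + 1)*(l^3 + l^2 - 4*l - 4) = (l + 1)*(l + 2)*(l^2 - l - 2) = (l - 2)*(l + 1)*(l + 2)*(l + 1)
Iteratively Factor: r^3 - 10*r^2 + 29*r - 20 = (r - 4)*(r^2 - 6*r + 5) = (r - 4)*(r - 1)*(r - 5)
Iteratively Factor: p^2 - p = (p - 1)*(p)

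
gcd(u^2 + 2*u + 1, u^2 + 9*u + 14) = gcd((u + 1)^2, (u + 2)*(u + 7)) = 1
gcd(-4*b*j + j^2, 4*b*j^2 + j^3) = j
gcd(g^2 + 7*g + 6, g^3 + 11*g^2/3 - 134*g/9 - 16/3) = g + 6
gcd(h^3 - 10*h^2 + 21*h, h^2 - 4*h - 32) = 1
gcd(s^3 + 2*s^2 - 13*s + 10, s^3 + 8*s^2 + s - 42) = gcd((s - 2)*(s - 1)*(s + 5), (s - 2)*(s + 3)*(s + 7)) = s - 2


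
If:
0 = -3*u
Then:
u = 0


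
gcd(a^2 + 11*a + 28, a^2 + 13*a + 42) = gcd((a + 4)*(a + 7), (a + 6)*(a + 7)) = a + 7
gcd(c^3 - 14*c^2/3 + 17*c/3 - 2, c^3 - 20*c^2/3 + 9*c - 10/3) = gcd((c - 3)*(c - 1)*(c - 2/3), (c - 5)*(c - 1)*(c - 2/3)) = c^2 - 5*c/3 + 2/3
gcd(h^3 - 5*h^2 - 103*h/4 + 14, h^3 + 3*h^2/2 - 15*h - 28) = h + 7/2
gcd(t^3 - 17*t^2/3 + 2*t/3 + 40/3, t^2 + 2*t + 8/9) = t + 4/3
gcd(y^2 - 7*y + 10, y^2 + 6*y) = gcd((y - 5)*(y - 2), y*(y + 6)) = 1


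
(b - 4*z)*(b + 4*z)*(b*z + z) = b^3*z + b^2*z - 16*b*z^3 - 16*z^3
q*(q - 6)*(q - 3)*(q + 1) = q^4 - 8*q^3 + 9*q^2 + 18*q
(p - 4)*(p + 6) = p^2 + 2*p - 24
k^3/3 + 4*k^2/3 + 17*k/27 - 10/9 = (k/3 + 1)*(k - 2/3)*(k + 5/3)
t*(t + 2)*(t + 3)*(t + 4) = t^4 + 9*t^3 + 26*t^2 + 24*t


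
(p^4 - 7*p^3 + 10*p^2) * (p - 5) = p^5 - 12*p^4 + 45*p^3 - 50*p^2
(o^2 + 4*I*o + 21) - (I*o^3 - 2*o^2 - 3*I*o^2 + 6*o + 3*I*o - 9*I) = -I*o^3 + 3*o^2 + 3*I*o^2 - 6*o + I*o + 21 + 9*I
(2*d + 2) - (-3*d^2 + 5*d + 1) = 3*d^2 - 3*d + 1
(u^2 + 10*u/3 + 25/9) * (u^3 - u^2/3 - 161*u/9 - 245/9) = u^5 + 3*u^4 - 146*u^3/9 - 790*u^2/9 - 11375*u/81 - 6125/81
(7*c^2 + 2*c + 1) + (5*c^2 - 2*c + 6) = 12*c^2 + 7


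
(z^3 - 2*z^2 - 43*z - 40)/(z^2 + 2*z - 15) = (z^2 - 7*z - 8)/(z - 3)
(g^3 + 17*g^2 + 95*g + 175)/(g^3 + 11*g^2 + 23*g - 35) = (g + 5)/(g - 1)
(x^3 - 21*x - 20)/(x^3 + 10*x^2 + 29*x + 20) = (x - 5)/(x + 5)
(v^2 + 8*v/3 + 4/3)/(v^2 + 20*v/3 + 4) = (v + 2)/(v + 6)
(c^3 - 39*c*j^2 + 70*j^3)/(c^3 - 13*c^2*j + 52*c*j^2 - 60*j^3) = (c + 7*j)/(c - 6*j)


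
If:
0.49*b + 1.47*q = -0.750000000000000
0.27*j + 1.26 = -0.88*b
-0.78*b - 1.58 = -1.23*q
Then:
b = -1.86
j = 1.38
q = 0.11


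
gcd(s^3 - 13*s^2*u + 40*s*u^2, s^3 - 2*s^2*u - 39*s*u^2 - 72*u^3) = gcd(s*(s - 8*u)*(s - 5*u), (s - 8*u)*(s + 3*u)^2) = s - 8*u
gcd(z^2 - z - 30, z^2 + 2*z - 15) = z + 5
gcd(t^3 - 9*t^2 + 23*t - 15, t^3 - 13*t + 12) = t^2 - 4*t + 3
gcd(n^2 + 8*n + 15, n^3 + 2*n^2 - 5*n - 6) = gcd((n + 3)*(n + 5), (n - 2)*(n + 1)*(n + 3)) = n + 3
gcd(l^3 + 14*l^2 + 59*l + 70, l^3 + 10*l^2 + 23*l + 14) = l^2 + 9*l + 14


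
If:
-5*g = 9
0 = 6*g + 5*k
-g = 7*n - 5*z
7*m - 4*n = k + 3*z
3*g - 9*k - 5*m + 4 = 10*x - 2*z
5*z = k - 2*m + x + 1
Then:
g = -9/5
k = 54/25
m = 37813/84425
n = 4232/16885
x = -195002/84425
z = -769/84425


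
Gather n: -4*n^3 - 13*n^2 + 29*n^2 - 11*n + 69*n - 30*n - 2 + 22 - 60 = -4*n^3 + 16*n^2 + 28*n - 40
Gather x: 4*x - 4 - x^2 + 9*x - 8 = -x^2 + 13*x - 12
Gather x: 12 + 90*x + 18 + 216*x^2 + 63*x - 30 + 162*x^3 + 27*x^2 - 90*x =162*x^3 + 243*x^2 + 63*x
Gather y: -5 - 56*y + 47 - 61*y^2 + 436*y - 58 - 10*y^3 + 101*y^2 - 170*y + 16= -10*y^3 + 40*y^2 + 210*y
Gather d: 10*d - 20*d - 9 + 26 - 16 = 1 - 10*d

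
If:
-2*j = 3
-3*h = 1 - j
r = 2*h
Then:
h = -5/6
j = -3/2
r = -5/3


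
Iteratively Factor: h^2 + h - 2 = (h - 1)*(h + 2)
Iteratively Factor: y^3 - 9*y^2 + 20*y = (y - 5)*(y^2 - 4*y) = (y - 5)*(y - 4)*(y)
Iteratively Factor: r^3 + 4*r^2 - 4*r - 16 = (r - 2)*(r^2 + 6*r + 8) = (r - 2)*(r + 4)*(r + 2)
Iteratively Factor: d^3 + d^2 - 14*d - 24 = (d - 4)*(d^2 + 5*d + 6) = (d - 4)*(d + 3)*(d + 2)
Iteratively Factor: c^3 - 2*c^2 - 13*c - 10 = (c + 2)*(c^2 - 4*c - 5) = (c - 5)*(c + 2)*(c + 1)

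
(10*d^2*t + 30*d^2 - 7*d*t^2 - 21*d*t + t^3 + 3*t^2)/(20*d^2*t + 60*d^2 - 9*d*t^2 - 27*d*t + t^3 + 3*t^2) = (-2*d + t)/(-4*d + t)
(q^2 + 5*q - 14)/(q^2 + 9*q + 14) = (q - 2)/(q + 2)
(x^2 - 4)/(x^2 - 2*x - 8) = (x - 2)/(x - 4)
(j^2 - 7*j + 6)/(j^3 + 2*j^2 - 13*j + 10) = (j - 6)/(j^2 + 3*j - 10)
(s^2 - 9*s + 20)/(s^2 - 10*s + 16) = (s^2 - 9*s + 20)/(s^2 - 10*s + 16)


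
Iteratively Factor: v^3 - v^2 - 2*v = (v + 1)*(v^2 - 2*v) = (v - 2)*(v + 1)*(v)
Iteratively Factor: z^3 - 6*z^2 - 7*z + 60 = (z - 5)*(z^2 - z - 12) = (z - 5)*(z + 3)*(z - 4)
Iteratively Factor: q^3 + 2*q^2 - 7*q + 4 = (q - 1)*(q^2 + 3*q - 4) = (q - 1)*(q + 4)*(q - 1)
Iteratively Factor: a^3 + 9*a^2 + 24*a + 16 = (a + 1)*(a^2 + 8*a + 16) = (a + 1)*(a + 4)*(a + 4)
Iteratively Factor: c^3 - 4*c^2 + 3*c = (c)*(c^2 - 4*c + 3) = c*(c - 3)*(c - 1)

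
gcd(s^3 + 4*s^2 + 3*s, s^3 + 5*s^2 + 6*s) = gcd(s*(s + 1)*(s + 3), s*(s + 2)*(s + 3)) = s^2 + 3*s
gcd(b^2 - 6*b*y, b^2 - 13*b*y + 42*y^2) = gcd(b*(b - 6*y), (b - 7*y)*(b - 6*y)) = -b + 6*y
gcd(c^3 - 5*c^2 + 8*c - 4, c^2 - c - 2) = c - 2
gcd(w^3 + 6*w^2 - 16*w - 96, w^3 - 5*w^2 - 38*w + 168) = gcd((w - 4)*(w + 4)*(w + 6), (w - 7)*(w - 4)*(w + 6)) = w^2 + 2*w - 24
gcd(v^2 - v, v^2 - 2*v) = v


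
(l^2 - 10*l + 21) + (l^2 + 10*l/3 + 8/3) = 2*l^2 - 20*l/3 + 71/3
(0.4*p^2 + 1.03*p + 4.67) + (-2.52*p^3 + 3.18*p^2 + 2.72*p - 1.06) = -2.52*p^3 + 3.58*p^2 + 3.75*p + 3.61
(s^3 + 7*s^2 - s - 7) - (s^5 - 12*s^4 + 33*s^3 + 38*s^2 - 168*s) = -s^5 + 12*s^4 - 32*s^3 - 31*s^2 + 167*s - 7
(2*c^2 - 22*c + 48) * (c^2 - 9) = 2*c^4 - 22*c^3 + 30*c^2 + 198*c - 432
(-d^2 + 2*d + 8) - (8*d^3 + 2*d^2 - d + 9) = -8*d^3 - 3*d^2 + 3*d - 1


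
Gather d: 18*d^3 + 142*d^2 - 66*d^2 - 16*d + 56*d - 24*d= 18*d^3 + 76*d^2 + 16*d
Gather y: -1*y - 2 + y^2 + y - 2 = y^2 - 4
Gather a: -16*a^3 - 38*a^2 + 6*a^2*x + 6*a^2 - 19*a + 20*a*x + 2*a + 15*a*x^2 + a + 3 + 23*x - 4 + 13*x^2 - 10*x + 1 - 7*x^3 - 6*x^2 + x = -16*a^3 + a^2*(6*x - 32) + a*(15*x^2 + 20*x - 16) - 7*x^3 + 7*x^2 + 14*x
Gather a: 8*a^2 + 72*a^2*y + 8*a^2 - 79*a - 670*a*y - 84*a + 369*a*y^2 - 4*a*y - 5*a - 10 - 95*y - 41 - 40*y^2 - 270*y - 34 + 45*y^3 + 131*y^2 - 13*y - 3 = a^2*(72*y + 16) + a*(369*y^2 - 674*y - 168) + 45*y^3 + 91*y^2 - 378*y - 88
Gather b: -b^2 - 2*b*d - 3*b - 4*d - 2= -b^2 + b*(-2*d - 3) - 4*d - 2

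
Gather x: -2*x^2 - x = -2*x^2 - x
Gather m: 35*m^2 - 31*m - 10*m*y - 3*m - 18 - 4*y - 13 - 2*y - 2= 35*m^2 + m*(-10*y - 34) - 6*y - 33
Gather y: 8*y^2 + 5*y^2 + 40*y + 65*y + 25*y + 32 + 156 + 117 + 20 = 13*y^2 + 130*y + 325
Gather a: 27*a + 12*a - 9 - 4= 39*a - 13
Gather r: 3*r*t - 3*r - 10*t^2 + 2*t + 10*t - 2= r*(3*t - 3) - 10*t^2 + 12*t - 2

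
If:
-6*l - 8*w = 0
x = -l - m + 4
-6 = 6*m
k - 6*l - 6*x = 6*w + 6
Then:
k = 9*x/2 + 27/2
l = 5 - x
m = -1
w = 3*x/4 - 15/4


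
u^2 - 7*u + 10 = (u - 5)*(u - 2)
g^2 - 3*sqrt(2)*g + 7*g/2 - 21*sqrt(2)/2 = (g + 7/2)*(g - 3*sqrt(2))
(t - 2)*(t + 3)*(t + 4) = t^3 + 5*t^2 - 2*t - 24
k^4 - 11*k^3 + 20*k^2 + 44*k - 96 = (k - 8)*(k - 3)*(k - 2)*(k + 2)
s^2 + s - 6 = (s - 2)*(s + 3)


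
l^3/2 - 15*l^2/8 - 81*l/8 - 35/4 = (l/2 + 1)*(l - 7)*(l + 5/4)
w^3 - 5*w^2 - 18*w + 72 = (w - 6)*(w - 3)*(w + 4)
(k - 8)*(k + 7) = k^2 - k - 56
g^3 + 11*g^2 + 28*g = g*(g + 4)*(g + 7)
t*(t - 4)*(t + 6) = t^3 + 2*t^2 - 24*t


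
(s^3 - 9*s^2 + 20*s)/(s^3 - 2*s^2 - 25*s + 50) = s*(s - 4)/(s^2 + 3*s - 10)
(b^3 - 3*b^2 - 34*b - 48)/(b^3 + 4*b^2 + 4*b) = (b^2 - 5*b - 24)/(b*(b + 2))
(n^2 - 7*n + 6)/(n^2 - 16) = (n^2 - 7*n + 6)/(n^2 - 16)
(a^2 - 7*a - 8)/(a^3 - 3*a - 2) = (a - 8)/(a^2 - a - 2)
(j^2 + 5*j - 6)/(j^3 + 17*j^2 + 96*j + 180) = (j - 1)/(j^2 + 11*j + 30)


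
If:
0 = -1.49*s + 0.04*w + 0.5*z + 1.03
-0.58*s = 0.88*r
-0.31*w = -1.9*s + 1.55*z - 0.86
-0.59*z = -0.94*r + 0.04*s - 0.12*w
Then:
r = -0.66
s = 1.00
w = 7.18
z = 0.34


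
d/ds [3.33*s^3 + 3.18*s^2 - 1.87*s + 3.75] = 9.99*s^2 + 6.36*s - 1.87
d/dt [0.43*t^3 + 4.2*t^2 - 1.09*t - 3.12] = 1.29*t^2 + 8.4*t - 1.09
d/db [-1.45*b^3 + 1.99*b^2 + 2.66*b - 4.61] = -4.35*b^2 + 3.98*b + 2.66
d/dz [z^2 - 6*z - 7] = 2*z - 6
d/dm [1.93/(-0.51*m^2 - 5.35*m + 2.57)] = (1.9686*m + 10.3255)/(0.51*m^2 + 5.35*m - 2.57)^2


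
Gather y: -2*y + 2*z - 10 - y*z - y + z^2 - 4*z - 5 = y*(-z - 3) + z^2 - 2*z - 15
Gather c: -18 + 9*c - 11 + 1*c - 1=10*c - 30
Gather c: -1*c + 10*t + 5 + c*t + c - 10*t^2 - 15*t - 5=c*t - 10*t^2 - 5*t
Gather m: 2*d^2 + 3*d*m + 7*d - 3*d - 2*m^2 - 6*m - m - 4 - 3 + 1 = 2*d^2 + 4*d - 2*m^2 + m*(3*d - 7) - 6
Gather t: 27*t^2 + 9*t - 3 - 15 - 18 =27*t^2 + 9*t - 36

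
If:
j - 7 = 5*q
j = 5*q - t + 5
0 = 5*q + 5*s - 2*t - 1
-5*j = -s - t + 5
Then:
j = -31/26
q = -213/130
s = 27/26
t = -2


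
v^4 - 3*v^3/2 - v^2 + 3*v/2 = v*(v - 3/2)*(v - 1)*(v + 1)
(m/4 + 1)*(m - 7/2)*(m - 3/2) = m^3/4 - m^2/4 - 59*m/16 + 21/4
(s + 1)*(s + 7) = s^2 + 8*s + 7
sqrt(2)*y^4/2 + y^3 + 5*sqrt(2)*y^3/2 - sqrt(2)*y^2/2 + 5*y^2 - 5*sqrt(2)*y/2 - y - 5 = (y - 1)*(y + 5)*(y + sqrt(2))*(sqrt(2)*y/2 + sqrt(2)/2)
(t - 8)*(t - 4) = t^2 - 12*t + 32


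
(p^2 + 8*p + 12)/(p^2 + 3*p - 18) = (p + 2)/(p - 3)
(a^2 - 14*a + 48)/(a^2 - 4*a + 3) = (a^2 - 14*a + 48)/(a^2 - 4*a + 3)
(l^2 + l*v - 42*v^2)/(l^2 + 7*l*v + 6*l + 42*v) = (l - 6*v)/(l + 6)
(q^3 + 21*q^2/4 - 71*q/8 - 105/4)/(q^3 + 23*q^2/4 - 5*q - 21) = (q - 5/2)/(q - 2)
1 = 1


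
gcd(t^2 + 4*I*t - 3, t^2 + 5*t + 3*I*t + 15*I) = t + 3*I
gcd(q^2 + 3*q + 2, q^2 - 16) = 1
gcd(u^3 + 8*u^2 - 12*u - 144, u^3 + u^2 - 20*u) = u - 4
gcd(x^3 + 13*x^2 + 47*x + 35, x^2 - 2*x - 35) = x + 5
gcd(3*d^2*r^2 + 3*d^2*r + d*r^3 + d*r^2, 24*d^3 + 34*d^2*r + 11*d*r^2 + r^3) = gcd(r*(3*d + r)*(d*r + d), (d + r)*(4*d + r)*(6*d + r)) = 1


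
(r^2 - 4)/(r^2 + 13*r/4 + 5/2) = 4*(r - 2)/(4*r + 5)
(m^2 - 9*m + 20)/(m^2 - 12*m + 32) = (m - 5)/(m - 8)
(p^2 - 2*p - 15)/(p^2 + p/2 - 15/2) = 2*(p - 5)/(2*p - 5)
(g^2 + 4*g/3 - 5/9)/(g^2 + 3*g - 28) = (9*g^2 + 12*g - 5)/(9*(g^2 + 3*g - 28))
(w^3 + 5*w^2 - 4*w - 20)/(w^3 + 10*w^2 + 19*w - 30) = (w^2 - 4)/(w^2 + 5*w - 6)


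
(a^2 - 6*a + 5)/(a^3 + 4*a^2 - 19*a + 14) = (a - 5)/(a^2 + 5*a - 14)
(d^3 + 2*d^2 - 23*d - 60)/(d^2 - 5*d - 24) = (d^2 - d - 20)/(d - 8)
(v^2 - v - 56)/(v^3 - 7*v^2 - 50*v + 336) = 1/(v - 6)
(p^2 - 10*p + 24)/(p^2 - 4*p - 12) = (p - 4)/(p + 2)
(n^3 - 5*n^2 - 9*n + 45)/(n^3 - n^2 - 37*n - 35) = (-n^3 + 5*n^2 + 9*n - 45)/(-n^3 + n^2 + 37*n + 35)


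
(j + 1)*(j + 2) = j^2 + 3*j + 2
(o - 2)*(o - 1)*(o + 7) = o^3 + 4*o^2 - 19*o + 14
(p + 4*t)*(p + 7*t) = p^2 + 11*p*t + 28*t^2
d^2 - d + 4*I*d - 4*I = (d - 1)*(d + 4*I)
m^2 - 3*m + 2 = (m - 2)*(m - 1)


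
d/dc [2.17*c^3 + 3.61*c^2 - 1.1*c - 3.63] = 6.51*c^2 + 7.22*c - 1.1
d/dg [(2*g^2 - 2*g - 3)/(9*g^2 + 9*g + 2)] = (36*g^2 + 62*g + 23)/(81*g^4 + 162*g^3 + 117*g^2 + 36*g + 4)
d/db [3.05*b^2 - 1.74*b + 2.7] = 6.1*b - 1.74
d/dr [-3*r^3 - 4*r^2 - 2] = r*(-9*r - 8)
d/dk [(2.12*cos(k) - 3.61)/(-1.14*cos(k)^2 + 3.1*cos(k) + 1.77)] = (-2.4168*cos(k)^2 + 8.2308*cos(k) - 14.9434)*sin(k)/(1.2996*cos(k)^4 - 7.068*cos(k)^3 + 5.5744*cos(k)^2 + 10.974*cos(k) + 3.1329)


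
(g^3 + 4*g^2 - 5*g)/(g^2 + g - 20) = g*(g - 1)/(g - 4)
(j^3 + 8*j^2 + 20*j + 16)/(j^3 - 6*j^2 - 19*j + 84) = (j^2 + 4*j + 4)/(j^2 - 10*j + 21)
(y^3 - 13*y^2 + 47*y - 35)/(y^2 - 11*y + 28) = (y^2 - 6*y + 5)/(y - 4)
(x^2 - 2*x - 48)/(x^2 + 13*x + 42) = (x - 8)/(x + 7)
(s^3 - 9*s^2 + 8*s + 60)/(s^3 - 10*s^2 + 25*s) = (s^2 - 4*s - 12)/(s*(s - 5))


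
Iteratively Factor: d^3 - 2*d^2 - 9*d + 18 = (d + 3)*(d^2 - 5*d + 6) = (d - 2)*(d + 3)*(d - 3)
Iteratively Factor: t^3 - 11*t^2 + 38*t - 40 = (t - 2)*(t^2 - 9*t + 20) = (t - 5)*(t - 2)*(t - 4)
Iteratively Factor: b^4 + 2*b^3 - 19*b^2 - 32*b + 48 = (b + 4)*(b^3 - 2*b^2 - 11*b + 12) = (b - 4)*(b + 4)*(b^2 + 2*b - 3) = (b - 4)*(b - 1)*(b + 4)*(b + 3)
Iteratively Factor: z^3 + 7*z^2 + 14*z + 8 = (z + 4)*(z^2 + 3*z + 2) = (z + 2)*(z + 4)*(z + 1)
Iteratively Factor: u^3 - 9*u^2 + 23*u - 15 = (u - 1)*(u^2 - 8*u + 15) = (u - 5)*(u - 1)*(u - 3)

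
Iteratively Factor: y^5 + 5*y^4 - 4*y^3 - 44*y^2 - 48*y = (y + 4)*(y^4 + y^3 - 8*y^2 - 12*y) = (y + 2)*(y + 4)*(y^3 - y^2 - 6*y) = y*(y + 2)*(y + 4)*(y^2 - y - 6) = y*(y - 3)*(y + 2)*(y + 4)*(y + 2)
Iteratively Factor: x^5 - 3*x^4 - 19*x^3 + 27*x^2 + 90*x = (x + 2)*(x^4 - 5*x^3 - 9*x^2 + 45*x) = (x - 3)*(x + 2)*(x^3 - 2*x^2 - 15*x) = (x - 3)*(x + 2)*(x + 3)*(x^2 - 5*x) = x*(x - 3)*(x + 2)*(x + 3)*(x - 5)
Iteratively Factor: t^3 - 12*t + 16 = (t - 2)*(t^2 + 2*t - 8) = (t - 2)*(t + 4)*(t - 2)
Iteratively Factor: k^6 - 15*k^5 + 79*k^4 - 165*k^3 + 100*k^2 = (k - 4)*(k^5 - 11*k^4 + 35*k^3 - 25*k^2) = (k - 5)*(k - 4)*(k^4 - 6*k^3 + 5*k^2) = (k - 5)*(k - 4)*(k - 1)*(k^3 - 5*k^2) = k*(k - 5)*(k - 4)*(k - 1)*(k^2 - 5*k) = k*(k - 5)^2*(k - 4)*(k - 1)*(k)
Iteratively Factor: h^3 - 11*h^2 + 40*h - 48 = (h - 3)*(h^2 - 8*h + 16) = (h - 4)*(h - 3)*(h - 4)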